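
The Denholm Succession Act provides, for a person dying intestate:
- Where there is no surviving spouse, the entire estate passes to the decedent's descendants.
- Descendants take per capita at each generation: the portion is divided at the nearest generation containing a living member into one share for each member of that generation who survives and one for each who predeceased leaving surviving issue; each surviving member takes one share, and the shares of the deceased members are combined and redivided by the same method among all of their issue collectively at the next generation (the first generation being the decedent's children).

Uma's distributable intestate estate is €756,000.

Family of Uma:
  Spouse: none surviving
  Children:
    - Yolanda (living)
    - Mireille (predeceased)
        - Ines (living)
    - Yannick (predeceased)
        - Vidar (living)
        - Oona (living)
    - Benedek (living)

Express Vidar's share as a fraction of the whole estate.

Vidar receives 1/6 of the estate.

The entire €756,000 passes to the descendants.
That amount (€756,000) is divided at the children's generation into 4 shares of €189,000. Yolanda and Benedek each take €189,000. The 2 shares of the deceased (Mireille and Yannick) are combined into a pool of €378,000.
That pool (€378,000) is divided at the grandchildren's generation equally among Ines, Vidar, and Oona: €126,000 each.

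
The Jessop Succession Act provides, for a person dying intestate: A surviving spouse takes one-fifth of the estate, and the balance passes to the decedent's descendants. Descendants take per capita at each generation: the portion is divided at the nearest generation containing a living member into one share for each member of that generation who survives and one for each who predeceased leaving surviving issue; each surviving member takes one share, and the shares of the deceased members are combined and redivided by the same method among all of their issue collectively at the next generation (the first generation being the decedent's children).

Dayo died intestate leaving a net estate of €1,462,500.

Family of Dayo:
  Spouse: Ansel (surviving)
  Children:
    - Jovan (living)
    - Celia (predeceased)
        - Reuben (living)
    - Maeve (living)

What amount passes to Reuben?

Ansel takes one-fifth of €1,462,500 = €292,500. The remaining €1,170,000 passes to the descendants.
The descendants' portion (€1,170,000) is divided at the children's generation into 3 shares of €390,000. Jovan and Maeve each take €390,000. The remaining share for the deceased Celia (€390,000) is carried to the next generation.
That pool (€390,000) passes entirely to Reuben, the sole taker at the grandchildren's generation.

Reuben receives €390,000.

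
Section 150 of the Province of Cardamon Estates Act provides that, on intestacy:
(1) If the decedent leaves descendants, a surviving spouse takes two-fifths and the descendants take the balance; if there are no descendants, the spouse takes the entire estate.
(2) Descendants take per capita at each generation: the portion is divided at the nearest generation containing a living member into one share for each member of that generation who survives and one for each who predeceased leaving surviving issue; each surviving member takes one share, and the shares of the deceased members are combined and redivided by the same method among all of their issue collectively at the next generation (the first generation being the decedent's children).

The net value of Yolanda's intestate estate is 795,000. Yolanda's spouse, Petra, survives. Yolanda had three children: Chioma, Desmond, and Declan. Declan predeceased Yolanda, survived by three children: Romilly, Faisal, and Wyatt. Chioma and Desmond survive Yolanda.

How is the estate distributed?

Petra: 318,000; Chioma: 159,000; Desmond: 159,000; Romilly: 53,000; Faisal: 53,000; Wyatt: 53,000

Petra takes two-fifths of 795,000 = 318,000. The remaining 477,000 passes to the descendants.
The descendants' portion (477,000) is divided at the children's generation into 3 shares of 159,000. Chioma and Desmond each take 159,000. The remaining share for the deceased Declan (159,000) is carried to the next generation.
That pool (159,000) is divided at the grandchildren's generation equally among Romilly, Faisal, and Wyatt: 53,000 each.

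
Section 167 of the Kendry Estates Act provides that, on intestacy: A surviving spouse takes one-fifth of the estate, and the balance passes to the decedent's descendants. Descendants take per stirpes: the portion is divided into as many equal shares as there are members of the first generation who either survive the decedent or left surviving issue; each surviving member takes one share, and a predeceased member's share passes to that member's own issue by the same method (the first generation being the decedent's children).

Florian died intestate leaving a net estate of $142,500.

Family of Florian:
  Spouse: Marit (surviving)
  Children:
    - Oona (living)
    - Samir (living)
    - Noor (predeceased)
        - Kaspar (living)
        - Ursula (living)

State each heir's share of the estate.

Marit: $28,500; Oona: $38,000; Samir: $38,000; Kaspar: $19,000; Ursula: $19,000

Marit takes one-fifth of $142,500 = $28,500. The remaining $114,000 passes to the descendants.
The descendants' portion ($114,000) is divided into 3 shares of $38,000: Oona and Samir each take $38,000; Noor's $38,000 share passes to Noor's issue.
Noor's share ($38,000) is divided into 2 shares of $19,000: Kaspar and Ursula each take $19,000.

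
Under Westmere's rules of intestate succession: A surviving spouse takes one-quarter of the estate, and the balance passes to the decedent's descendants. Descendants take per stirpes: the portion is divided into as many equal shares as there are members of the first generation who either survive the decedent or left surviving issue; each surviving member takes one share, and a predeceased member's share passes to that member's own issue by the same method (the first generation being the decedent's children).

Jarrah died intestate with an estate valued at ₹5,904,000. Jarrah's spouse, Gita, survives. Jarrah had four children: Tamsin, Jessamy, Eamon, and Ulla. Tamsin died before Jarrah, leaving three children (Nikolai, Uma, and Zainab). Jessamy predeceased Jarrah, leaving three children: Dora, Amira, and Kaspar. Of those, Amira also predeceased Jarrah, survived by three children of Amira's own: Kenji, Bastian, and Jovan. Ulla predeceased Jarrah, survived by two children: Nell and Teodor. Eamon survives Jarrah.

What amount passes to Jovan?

Gita takes one-quarter of ₹5,904,000 = ₹1,476,000. The remaining ₹4,428,000 passes to the descendants.
The descendants' portion (₹4,428,000) is divided into 4 shares of ₹1,107,000: Eamon takes ₹1,107,000; Tamsin's ₹1,107,000 share passes to Tamsin's issue; Jessamy's ₹1,107,000 share passes to Jessamy's issue; Ulla's ₹1,107,000 share passes to Ulla's issue.
Tamsin's share (₹1,107,000) is divided into 3 shares of ₹369,000: Nikolai, Uma, and Zainab each take ₹369,000.
Jessamy's share (₹1,107,000) is divided into 3 shares of ₹369,000: Dora and Kaspar each take ₹369,000; Amira's ₹369,000 share passes to Amira's issue.
Amira's share (₹369,000) is divided into 3 shares of ₹123,000: Kenji, Bastian, and Jovan each take ₹123,000.
Ulla's share (₹1,107,000) is divided into 2 shares of ₹553,500: Nell and Teodor each take ₹553,500.

Jovan receives ₹123,000.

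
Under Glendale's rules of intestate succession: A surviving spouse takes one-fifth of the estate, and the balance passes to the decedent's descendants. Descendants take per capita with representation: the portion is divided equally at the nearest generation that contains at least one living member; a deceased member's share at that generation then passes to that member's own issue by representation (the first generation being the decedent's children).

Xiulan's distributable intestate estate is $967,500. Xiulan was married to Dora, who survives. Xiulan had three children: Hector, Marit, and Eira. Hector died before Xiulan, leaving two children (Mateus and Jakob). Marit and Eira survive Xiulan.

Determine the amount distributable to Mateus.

Mateus receives $129,000.

Dora takes one-fifth of $967,500 = $193,500. The remaining $774,000 passes to the descendants.
The descendants' portion ($774,000) is divided into 3 shares of $258,000: Marit and Eira each take $258,000; Hector's $258,000 share passes to Hector's issue.
Hector's share ($258,000) is divided into 2 shares of $129,000: Mateus and Jakob each take $129,000.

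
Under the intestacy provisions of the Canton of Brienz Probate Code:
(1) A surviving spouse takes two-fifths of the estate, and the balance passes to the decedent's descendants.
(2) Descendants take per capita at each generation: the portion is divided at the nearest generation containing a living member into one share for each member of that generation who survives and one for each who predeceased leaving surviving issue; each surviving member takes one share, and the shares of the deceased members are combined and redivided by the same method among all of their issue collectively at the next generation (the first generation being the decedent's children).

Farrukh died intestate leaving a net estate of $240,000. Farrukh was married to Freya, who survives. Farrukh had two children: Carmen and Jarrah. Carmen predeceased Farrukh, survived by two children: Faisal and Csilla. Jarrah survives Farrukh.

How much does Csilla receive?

Freya takes two-fifths of $240,000 = $96,000. The remaining $144,000 passes to the descendants.
The descendants' portion ($144,000) is divided at the children's generation into 2 shares of $72,000. Jarrah takes $72,000. The remaining share for the deceased Carmen ($72,000) is carried to the next generation.
That pool ($72,000) is divided at the grandchildren's generation equally among Faisal and Csilla: $36,000 each.

Csilla receives $36,000.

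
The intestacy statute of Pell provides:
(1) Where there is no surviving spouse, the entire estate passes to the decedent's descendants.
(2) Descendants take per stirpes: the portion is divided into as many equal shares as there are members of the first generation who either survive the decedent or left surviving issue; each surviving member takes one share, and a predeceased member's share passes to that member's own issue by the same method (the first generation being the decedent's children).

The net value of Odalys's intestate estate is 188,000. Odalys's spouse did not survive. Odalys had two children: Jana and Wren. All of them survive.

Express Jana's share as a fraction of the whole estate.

The entire 188,000 passes to the descendants.
That amount (188,000) is divided into 2 shares of 94,000: Jana and Wren each take 94,000.

Jana receives 1/2 of the estate.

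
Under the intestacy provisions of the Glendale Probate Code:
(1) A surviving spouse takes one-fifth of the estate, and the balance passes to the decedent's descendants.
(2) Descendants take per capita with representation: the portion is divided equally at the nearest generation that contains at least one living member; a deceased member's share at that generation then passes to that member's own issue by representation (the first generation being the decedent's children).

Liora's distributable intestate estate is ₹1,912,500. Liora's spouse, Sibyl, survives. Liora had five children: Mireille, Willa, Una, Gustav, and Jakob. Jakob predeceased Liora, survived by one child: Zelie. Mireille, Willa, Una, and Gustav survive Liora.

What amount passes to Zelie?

Zelie receives ₹306,000.

Sibyl takes one-fifth of ₹1,912,500 = ₹382,500. The remaining ₹1,530,000 passes to the descendants.
The descendants' portion (₹1,530,000) is divided into 5 shares of ₹306,000: Mireille, Willa, Una, and Gustav each take ₹306,000; Jakob's ₹306,000 share passes to Jakob's issue.
Jakob's share (₹306,000) passes entirely to Zelie.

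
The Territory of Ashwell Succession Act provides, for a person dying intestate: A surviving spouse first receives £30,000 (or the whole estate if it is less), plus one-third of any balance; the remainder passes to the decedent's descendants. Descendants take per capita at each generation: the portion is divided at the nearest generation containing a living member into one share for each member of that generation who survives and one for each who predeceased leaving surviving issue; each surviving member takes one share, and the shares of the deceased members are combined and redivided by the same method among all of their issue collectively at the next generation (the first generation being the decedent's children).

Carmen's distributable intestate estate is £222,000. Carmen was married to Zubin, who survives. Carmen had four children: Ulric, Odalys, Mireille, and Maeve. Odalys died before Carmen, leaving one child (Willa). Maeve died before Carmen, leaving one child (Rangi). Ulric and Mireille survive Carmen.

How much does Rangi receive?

Rangi receives £32,000.

Zubin first takes £30,000, leaving a balance of £192,000. Zubin then takes one-third of the balance (£64,000), for a total of £94,000. The remaining £128,000 passes to the descendants.
The descendants' portion (£128,000) is divided at the children's generation into 4 shares of £32,000. Ulric and Mireille each take £32,000. The 2 shares of the deceased (Odalys and Maeve) are combined into a pool of £64,000.
That pool (£64,000) is divided at the grandchildren's generation equally among Willa and Rangi: £32,000 each.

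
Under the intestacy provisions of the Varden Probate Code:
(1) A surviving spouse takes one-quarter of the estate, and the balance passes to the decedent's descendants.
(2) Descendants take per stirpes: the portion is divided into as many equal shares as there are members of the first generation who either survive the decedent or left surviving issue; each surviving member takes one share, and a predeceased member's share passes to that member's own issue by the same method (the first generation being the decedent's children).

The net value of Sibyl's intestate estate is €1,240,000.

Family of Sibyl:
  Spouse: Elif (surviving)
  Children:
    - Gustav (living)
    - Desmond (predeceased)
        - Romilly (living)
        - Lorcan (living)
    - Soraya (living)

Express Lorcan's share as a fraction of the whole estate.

Lorcan receives 1/8 of the estate.

Elif takes one-quarter of €1,240,000 = €310,000. The remaining €930,000 passes to the descendants.
The descendants' portion (€930,000) is divided into 3 shares of €310,000: Gustav and Soraya each take €310,000; Desmond's €310,000 share passes to Desmond's issue.
Desmond's share (€310,000) is divided into 2 shares of €155,000: Romilly and Lorcan each take €155,000.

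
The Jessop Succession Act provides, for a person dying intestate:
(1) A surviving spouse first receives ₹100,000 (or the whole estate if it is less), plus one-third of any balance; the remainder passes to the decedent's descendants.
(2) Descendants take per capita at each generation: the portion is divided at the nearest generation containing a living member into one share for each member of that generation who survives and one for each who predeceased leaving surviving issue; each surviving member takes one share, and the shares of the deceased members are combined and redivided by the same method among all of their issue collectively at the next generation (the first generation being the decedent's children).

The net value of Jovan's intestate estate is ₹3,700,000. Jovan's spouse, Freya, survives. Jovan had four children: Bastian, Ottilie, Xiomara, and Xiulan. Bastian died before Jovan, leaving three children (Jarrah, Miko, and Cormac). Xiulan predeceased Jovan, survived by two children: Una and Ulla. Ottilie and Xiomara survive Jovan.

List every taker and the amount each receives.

Freya: ₹1,300,000; Jarrah: ₹240,000; Miko: ₹240,000; Cormac: ₹240,000; Ottilie: ₹600,000; Xiomara: ₹600,000; Una: ₹240,000; Ulla: ₹240,000

Freya first takes ₹100,000, leaving a balance of ₹3,600,000. Freya then takes one-third of the balance (₹1,200,000), for a total of ₹1,300,000. The remaining ₹2,400,000 passes to the descendants.
The descendants' portion (₹2,400,000) is divided at the children's generation into 4 shares of ₹600,000. Ottilie and Xiomara each take ₹600,000. The 2 shares of the deceased (Bastian and Xiulan) are combined into a pool of ₹1,200,000.
That pool (₹1,200,000) is divided at the grandchildren's generation equally among Jarrah, Miko, Cormac, Una, and Ulla: ₹240,000 each.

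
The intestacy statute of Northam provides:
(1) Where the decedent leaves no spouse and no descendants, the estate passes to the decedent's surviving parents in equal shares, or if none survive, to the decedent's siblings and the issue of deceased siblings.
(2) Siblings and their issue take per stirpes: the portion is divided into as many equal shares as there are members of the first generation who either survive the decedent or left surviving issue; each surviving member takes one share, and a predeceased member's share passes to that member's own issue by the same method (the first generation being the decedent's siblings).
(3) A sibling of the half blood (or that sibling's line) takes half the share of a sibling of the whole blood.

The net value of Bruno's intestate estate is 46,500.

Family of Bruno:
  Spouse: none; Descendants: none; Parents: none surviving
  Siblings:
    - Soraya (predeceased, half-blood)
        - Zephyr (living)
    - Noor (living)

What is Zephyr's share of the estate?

The entire 46,500 passes to the siblings and their issue.
Counting each half-blood sibling's line as half a unit, there are 3/2 units in 46,500, so one unit is 31,000. Whole-blood lines (Noor) take 31,000 each; half-blood lines (Soraya) take 15,500 each.
Soraya's share (15,500) passes entirely to Zephyr.

Zephyr receives 15,500.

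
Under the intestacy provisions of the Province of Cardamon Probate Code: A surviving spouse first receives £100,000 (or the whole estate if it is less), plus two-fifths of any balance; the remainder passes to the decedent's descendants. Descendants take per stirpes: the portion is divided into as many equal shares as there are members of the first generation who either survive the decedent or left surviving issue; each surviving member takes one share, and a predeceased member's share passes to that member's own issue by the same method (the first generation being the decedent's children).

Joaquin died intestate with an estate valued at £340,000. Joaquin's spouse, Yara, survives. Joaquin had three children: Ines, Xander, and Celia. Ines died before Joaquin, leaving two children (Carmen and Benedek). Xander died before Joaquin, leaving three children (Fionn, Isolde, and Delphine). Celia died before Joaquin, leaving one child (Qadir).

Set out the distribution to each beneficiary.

Yara first takes £100,000, leaving a balance of £240,000. Yara then takes two-fifths of the balance (£96,000), for a total of £196,000. The remaining £144,000 passes to the descendants.
The descendants' portion (£144,000) is divided into 3 shares of £48,000: Ines's £48,000 share passes to Ines's issue; Xander's £48,000 share passes to Xander's issue; Celia's £48,000 share passes to Celia's issue.
Ines's share (£48,000) is divided into 2 shares of £24,000: Carmen and Benedek each take £24,000.
Xander's share (£48,000) is divided into 3 shares of £16,000: Fionn, Isolde, and Delphine each take £16,000.
Celia's share (£48,000) passes entirely to Qadir.

Yara: £196,000; Carmen: £24,000; Benedek: £24,000; Fionn: £16,000; Isolde: £16,000; Delphine: £16,000; Qadir: £48,000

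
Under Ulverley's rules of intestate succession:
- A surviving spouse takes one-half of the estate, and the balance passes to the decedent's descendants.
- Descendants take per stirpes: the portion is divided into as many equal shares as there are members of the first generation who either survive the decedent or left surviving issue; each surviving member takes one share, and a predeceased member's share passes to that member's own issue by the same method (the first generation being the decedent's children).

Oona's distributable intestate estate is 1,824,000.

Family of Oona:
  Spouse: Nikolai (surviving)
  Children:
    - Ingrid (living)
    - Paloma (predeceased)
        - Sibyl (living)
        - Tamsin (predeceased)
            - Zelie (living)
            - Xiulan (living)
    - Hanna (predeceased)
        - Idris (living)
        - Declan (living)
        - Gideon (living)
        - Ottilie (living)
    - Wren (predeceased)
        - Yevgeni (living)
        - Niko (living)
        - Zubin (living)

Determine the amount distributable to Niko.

Niko receives 76,000.

Nikolai takes one-half of 1,824,000 = 912,000. The remaining 912,000 passes to the descendants.
The descendants' portion (912,000) is divided into 4 shares of 228,000: Ingrid takes 228,000; Paloma's 228,000 share passes to Paloma's issue; Hanna's 228,000 share passes to Hanna's issue; Wren's 228,000 share passes to Wren's issue.
Paloma's share (228,000) is divided into 2 shares of 114,000: Sibyl takes 114,000; Tamsin's 114,000 share passes to Tamsin's issue.
Tamsin's share (114,000) is divided into 2 shares of 57,000: Zelie and Xiulan each take 57,000.
Hanna's share (228,000) is divided into 4 shares of 57,000: Idris, Declan, Gideon, and Ottilie each take 57,000.
Wren's share (228,000) is divided into 3 shares of 76,000: Yevgeni, Niko, and Zubin each take 76,000.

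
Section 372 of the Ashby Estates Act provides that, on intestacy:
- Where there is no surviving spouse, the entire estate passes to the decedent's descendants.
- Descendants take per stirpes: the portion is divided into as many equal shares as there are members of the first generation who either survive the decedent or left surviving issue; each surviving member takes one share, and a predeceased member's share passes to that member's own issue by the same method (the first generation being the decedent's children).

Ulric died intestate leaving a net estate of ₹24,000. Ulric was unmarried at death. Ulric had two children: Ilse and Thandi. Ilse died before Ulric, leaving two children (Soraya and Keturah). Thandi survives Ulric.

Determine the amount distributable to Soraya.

The entire ₹24,000 passes to the descendants.
That amount (₹24,000) is divided into 2 shares of ₹12,000: Thandi takes ₹12,000; Ilse's ₹12,000 share passes to Ilse's issue.
Ilse's share (₹12,000) is divided into 2 shares of ₹6,000: Soraya and Keturah each take ₹6,000.

Soraya receives ₹6,000.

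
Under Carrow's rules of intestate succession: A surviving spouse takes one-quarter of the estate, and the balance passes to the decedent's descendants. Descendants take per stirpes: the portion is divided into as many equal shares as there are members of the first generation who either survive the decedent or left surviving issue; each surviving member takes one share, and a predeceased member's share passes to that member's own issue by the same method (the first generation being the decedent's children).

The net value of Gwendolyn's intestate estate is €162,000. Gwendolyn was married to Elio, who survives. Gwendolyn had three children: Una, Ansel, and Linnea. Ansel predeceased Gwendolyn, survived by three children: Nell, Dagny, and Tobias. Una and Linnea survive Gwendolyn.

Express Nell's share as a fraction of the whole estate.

Nell receives 1/12 of the estate.

Elio takes one-quarter of €162,000 = €40,500. The remaining €121,500 passes to the descendants.
The descendants' portion (€121,500) is divided into 3 shares of €40,500: Una and Linnea each take €40,500; Ansel's €40,500 share passes to Ansel's issue.
Ansel's share (€40,500) is divided into 3 shares of €13,500: Nell, Dagny, and Tobias each take €13,500.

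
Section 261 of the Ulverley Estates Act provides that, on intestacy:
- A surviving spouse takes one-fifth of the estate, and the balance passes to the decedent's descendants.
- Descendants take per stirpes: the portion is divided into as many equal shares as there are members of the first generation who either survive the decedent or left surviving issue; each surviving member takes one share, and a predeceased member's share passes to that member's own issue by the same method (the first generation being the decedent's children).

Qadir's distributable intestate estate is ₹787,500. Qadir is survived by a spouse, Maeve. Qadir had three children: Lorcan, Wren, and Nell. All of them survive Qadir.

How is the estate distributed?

Maeve takes one-fifth of ₹787,500 = ₹157,500. The remaining ₹630,000 passes to the descendants.
The descendants' portion (₹630,000) is divided into 3 shares of ₹210,000: Lorcan, Wren, and Nell each take ₹210,000.

Maeve: ₹157,500; Lorcan: ₹210,000; Wren: ₹210,000; Nell: ₹210,000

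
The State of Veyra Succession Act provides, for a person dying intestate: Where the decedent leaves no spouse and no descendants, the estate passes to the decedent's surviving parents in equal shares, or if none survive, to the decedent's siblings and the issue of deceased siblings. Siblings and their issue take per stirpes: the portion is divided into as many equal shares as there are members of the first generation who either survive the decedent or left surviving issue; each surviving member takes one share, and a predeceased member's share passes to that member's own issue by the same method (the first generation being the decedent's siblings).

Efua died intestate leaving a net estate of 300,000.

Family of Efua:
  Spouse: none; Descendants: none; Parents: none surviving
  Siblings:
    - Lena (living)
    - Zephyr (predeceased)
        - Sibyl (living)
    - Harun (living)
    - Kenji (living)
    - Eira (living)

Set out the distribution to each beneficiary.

The entire 300,000 passes to the siblings and their issue.
That amount (300,000) is divided into 5 shares of 60,000: Lena, Harun, Kenji, and Eira each take 60,000; Zephyr's 60,000 share passes to Zephyr's issue.
Zephyr's share (60,000) passes entirely to Sibyl.

Lena: 60,000; Sibyl: 60,000; Harun: 60,000; Kenji: 60,000; Eira: 60,000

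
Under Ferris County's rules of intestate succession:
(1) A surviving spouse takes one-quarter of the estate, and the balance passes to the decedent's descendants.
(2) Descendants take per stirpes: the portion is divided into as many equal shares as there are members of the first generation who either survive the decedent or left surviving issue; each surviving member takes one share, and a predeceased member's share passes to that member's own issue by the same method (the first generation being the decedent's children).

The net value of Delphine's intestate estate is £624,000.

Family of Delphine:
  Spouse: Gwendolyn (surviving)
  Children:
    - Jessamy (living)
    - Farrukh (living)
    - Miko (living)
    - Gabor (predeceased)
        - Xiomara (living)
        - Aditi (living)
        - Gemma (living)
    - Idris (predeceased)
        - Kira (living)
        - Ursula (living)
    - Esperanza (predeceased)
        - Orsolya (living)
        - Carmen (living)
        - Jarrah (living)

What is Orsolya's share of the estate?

Gwendolyn takes one-quarter of £624,000 = £156,000. The remaining £468,000 passes to the descendants.
The descendants' portion (£468,000) is divided into 6 shares of £78,000: Jessamy, Farrukh, and Miko each take £78,000; Gabor's £78,000 share passes to Gabor's issue; Idris's £78,000 share passes to Idris's issue; Esperanza's £78,000 share passes to Esperanza's issue.
Gabor's share (£78,000) is divided into 3 shares of £26,000: Xiomara, Aditi, and Gemma each take £26,000.
Idris's share (£78,000) is divided into 2 shares of £39,000: Kira and Ursula each take £39,000.
Esperanza's share (£78,000) is divided into 3 shares of £26,000: Orsolya, Carmen, and Jarrah each take £26,000.

Orsolya receives £26,000.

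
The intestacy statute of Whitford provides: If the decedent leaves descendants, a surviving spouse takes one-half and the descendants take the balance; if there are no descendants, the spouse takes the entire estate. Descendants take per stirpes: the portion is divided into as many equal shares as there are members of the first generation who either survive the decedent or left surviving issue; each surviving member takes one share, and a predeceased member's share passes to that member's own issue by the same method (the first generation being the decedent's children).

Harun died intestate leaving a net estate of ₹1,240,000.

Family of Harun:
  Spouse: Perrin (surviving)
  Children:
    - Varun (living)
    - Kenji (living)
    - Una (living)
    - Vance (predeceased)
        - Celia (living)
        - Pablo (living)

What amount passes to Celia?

Perrin takes one-half of ₹1,240,000 = ₹620,000. The remaining ₹620,000 passes to the descendants.
The descendants' portion (₹620,000) is divided into 4 shares of ₹155,000: Varun, Kenji, and Una each take ₹155,000; Vance's ₹155,000 share passes to Vance's issue.
Vance's share (₹155,000) is divided into 2 shares of ₹77,500: Celia and Pablo each take ₹77,500.

Celia receives ₹77,500.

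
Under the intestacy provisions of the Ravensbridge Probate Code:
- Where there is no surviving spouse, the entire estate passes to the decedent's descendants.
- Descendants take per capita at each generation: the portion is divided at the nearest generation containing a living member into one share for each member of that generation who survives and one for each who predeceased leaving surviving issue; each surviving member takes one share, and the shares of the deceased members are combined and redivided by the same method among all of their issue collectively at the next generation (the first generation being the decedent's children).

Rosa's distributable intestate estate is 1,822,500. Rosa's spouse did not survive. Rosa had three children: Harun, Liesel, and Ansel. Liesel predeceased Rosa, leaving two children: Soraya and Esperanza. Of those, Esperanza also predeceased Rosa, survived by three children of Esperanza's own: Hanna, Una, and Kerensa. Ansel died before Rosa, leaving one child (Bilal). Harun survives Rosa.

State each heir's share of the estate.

The entire 1,822,500 passes to the descendants.
That amount (1,822,500) is divided at the children's generation into 3 shares of 607,500. Harun takes 607,500. The 2 shares of the deceased (Liesel and Ansel) are combined into a pool of 1,215,000.
That pool (1,215,000) is divided at the grandchildren's generation into 3 shares of 405,000. Soraya and Bilal each take 405,000. The remaining share for the deceased Esperanza (405,000) is carried to the next generation.
That pool (405,000) is divided at the great-grandchildren's generation equally among Hanna, Una, and Kerensa: 135,000 each.

Harun: 607,500; Soraya: 405,000; Hanna: 135,000; Una: 135,000; Kerensa: 135,000; Bilal: 405,000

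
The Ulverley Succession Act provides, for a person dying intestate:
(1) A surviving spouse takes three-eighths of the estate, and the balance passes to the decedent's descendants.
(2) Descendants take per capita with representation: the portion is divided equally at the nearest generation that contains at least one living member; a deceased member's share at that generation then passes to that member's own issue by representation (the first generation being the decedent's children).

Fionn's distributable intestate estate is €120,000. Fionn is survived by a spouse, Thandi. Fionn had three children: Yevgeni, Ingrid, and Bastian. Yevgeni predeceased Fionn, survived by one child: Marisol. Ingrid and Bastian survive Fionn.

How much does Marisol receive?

Marisol receives €25,000.

Thandi takes three-eighths of €120,000 = €45,000. The remaining €75,000 passes to the descendants.
The descendants' portion (€75,000) is divided into 3 shares of €25,000: Ingrid and Bastian each take €25,000; Yevgeni's €25,000 share passes to Yevgeni's issue.
Yevgeni's share (€25,000) passes entirely to Marisol.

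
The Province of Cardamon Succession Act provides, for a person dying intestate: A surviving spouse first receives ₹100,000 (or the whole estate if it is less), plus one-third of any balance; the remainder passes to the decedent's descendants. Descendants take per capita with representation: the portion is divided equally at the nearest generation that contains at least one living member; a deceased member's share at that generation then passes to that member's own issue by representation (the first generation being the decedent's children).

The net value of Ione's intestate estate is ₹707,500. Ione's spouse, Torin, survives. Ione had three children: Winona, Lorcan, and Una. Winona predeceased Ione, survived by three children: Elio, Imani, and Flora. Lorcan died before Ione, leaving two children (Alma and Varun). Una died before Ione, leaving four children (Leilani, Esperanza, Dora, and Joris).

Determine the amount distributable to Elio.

Elio receives ₹45,000.

Torin first takes ₹100,000, leaving a balance of ₹607,500. Torin then takes one-third of the balance (₹202,500), for a total of ₹302,500. The remaining ₹405,000 passes to the descendants.
No child survives, so the initial division is made at the grandchildren's generation.
The descendants' portion (₹405,000) is divided into 9 shares of ₹45,000: Elio, Imani, Flora, Alma, Varun, Leilani, Esperanza, Dora, and Joris each take ₹45,000.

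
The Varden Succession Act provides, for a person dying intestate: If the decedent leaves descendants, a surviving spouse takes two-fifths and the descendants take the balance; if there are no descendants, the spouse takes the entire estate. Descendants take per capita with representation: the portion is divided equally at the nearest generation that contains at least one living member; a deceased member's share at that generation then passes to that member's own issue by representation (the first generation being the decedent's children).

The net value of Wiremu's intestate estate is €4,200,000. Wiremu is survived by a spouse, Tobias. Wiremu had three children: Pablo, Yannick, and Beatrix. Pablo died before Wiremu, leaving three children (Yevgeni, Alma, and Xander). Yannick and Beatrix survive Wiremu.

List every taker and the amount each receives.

Tobias: €1,680,000; Yevgeni: €280,000; Alma: €280,000; Xander: €280,000; Yannick: €840,000; Beatrix: €840,000

Tobias takes two-fifths of €4,200,000 = €1,680,000. The remaining €2,520,000 passes to the descendants.
The descendants' portion (€2,520,000) is divided into 3 shares of €840,000: Yannick and Beatrix each take €840,000; Pablo's €840,000 share passes to Pablo's issue.
Pablo's share (€840,000) is divided into 3 shares of €280,000: Yevgeni, Alma, and Xander each take €280,000.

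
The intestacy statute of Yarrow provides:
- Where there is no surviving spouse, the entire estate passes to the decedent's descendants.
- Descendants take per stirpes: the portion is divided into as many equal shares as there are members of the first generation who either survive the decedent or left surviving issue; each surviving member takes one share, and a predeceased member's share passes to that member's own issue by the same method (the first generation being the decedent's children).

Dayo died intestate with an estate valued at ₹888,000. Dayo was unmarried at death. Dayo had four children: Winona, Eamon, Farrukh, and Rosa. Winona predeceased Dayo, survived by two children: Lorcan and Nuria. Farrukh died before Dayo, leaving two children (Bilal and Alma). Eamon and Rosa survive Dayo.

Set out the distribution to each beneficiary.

The entire ₹888,000 passes to the descendants.
That amount (₹888,000) is divided into 4 shares of ₹222,000: Eamon and Rosa each take ₹222,000; Winona's ₹222,000 share passes to Winona's issue; Farrukh's ₹222,000 share passes to Farrukh's issue.
Winona's share (₹222,000) is divided into 2 shares of ₹111,000: Lorcan and Nuria each take ₹111,000.
Farrukh's share (₹222,000) is divided into 2 shares of ₹111,000: Bilal and Alma each take ₹111,000.

Lorcan: ₹111,000; Nuria: ₹111,000; Eamon: ₹222,000; Bilal: ₹111,000; Alma: ₹111,000; Rosa: ₹222,000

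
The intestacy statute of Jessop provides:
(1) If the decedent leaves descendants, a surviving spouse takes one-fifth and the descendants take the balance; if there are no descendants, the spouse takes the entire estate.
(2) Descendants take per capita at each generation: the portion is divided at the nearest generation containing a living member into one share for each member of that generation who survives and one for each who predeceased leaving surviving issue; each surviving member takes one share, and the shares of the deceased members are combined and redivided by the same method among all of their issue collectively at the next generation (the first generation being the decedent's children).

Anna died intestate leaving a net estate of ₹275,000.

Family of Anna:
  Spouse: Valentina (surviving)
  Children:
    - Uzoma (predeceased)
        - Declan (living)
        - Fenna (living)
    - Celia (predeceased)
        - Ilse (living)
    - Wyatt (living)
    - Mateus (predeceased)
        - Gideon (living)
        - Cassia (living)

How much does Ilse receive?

Ilse receives ₹33,000.

Valentina takes one-fifth of ₹275,000 = ₹55,000. The remaining ₹220,000 passes to the descendants.
The descendants' portion (₹220,000) is divided at the children's generation into 4 shares of ₹55,000. Wyatt takes ₹55,000. The 3 shares of the deceased (Uzoma, Celia, and Mateus) are combined into a pool of ₹165,000.
That pool (₹165,000) is divided at the grandchildren's generation equally among Declan, Fenna, Ilse, Gideon, and Cassia: ₹33,000 each.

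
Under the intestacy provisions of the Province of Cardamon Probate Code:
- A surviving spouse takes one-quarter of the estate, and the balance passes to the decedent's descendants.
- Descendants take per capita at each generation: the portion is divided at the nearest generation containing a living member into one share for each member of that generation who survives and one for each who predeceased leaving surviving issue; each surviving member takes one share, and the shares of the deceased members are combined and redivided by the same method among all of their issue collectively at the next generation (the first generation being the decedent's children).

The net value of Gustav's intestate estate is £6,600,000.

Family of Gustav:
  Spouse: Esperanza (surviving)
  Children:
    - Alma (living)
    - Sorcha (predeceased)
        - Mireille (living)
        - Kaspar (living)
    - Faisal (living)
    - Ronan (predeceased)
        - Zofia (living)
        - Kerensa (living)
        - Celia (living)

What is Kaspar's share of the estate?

Kaspar receives £495,000.

Esperanza takes one-quarter of £6,600,000 = £1,650,000. The remaining £4,950,000 passes to the descendants.
The descendants' portion (£4,950,000) is divided at the children's generation into 4 shares of £1,237,500. Alma and Faisal each take £1,237,500. The 2 shares of the deceased (Sorcha and Ronan) are combined into a pool of £2,475,000.
That pool (£2,475,000) is divided at the grandchildren's generation equally among Mireille, Kaspar, Zofia, Kerensa, and Celia: £495,000 each.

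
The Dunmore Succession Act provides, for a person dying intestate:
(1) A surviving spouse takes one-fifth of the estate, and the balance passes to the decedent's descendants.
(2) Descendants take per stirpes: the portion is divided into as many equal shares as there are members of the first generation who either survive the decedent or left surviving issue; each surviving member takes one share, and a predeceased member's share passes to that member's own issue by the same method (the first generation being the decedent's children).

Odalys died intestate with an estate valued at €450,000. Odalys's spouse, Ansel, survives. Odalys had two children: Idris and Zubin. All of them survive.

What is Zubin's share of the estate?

Zubin receives €180,000.

Ansel takes one-fifth of €450,000 = €90,000. The remaining €360,000 passes to the descendants.
The descendants' portion (€360,000) is divided into 2 shares of €180,000: Idris and Zubin each take €180,000.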